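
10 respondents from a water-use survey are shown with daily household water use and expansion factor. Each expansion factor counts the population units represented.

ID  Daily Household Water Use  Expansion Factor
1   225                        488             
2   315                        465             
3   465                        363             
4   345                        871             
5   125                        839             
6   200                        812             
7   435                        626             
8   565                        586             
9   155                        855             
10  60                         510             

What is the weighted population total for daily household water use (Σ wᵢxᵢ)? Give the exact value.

1759365

Weighted total = 225×488 + 315×465 + 465×363 + 345×871 + 125×839 + 200×812 + 435×626 + 565×586 + 155×855 + 60×510
  = 109800 + 146475 + 168795 + 300495 + 104875 + 162400 + 272310 + 331090 + 132525 + 30600 = 1759365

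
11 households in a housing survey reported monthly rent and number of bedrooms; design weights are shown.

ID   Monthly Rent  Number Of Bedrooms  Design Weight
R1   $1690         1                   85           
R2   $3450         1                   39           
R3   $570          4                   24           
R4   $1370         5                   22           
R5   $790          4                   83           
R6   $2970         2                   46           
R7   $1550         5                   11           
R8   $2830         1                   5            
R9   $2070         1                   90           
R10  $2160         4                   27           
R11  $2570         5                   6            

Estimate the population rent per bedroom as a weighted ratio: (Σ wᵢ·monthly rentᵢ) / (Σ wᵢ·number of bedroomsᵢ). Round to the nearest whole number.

Σ wᵢ·y = 1690×85 + 3450×39 + 570×24 + 1370×22 + 790×83 + 2970×46 + 1550×11 + 2830×5 + 2070×90 + 2160×27 + 2570×6
  = 143650 + 134550 + 13680 + 30140 + 65570 + 136620 + 17050 + 14150 + 186300 + 58320 + 15420 = 815450
Σ wᵢ·x = 1042
Ratio = 815450 / 1042 = 782.58157

783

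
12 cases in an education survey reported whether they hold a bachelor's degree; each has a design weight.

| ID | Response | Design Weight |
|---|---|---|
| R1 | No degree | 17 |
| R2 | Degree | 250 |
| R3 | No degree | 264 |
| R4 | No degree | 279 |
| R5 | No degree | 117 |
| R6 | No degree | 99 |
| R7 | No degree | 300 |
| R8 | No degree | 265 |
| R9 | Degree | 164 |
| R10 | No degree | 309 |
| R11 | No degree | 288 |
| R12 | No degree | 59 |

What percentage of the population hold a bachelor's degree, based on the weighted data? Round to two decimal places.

Sum of weights for 'Degree' = 250 + 164 = 414
Total weight = 2411
Weighted proportion = 414 / 2411 = 0.17171298 → 17.171298%

17.17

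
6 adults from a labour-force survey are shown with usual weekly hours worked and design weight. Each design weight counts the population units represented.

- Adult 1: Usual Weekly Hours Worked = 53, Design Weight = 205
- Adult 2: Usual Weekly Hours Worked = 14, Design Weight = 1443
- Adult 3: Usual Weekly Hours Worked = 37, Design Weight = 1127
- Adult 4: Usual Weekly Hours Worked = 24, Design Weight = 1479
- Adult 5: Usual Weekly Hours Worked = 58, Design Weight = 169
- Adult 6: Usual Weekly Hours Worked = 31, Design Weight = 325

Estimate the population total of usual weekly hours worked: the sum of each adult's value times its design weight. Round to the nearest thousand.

Weighted total = 53×205 + 14×1443 + 37×1127 + 24×1479 + 58×169 + 31×325
  = 128139

128000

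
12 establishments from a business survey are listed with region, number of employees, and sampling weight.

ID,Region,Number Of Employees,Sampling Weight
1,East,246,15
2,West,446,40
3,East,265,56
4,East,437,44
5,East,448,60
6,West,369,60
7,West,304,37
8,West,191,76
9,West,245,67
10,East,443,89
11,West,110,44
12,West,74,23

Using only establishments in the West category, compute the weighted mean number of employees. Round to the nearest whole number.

West rows: 2, 6, 7, 8, 9, 11, 12
Weighted sum = 446×40 + 369×60 + 304×37 + 191×76 + 245×67 + 110×44 + 74×23
  = 17840 + 22140 + 11248 + 14516 + 16415 + 4840 + 1702 = 88701
Sum of weights = 40 + 60 + 37 + 76 + 67 + 44 + 23 = 347
Weighted mean = 88701 / 347 = 255.62248

256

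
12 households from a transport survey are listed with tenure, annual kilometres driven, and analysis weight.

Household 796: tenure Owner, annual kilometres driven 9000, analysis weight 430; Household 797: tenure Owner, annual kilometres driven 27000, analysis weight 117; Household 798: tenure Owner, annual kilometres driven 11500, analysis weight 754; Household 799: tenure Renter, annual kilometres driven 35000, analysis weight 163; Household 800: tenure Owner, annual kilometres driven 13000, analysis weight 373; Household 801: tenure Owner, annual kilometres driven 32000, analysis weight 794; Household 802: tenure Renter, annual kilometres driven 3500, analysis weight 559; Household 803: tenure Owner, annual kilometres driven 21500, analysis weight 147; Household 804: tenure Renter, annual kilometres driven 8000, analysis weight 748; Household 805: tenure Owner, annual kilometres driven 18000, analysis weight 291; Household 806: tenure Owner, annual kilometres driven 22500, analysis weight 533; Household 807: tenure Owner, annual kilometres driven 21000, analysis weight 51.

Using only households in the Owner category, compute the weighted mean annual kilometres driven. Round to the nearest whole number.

19318

Owner rows: 796, 797, 798, 800, 801, 803, 805, 806, 807
Weighted sum = 9000×430 + 27000×117 + 11500×754 + 13000×373 + 32000×794 + 21500×147 + 18000×291 + 22500×533 + 21000×51
  = 3870000 + 3159000 + 8671000 + 4849000 + 25408000 + 3160500 + 5238000 + 11992500 + 1071000 = 67419000
Sum of weights = 3490
Weighted mean = 67419000 / 3490 = 19317.765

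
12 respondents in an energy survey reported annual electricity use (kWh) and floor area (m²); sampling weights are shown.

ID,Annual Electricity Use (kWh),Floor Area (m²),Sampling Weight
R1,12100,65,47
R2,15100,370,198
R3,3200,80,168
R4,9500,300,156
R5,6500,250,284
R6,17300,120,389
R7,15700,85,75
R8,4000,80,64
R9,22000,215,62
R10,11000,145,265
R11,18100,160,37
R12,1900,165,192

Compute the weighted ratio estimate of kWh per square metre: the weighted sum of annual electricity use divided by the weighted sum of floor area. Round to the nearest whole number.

59

Σ wᵢ·y = 12100×47 + 15100×198 + 3200×168 + 9500×156 + 6500×284 + 17300×389 + 15700×75 + 4000×64 + 22000×62 + 11000×265 + 18100×37 + 1900×192
  = 568700 + 2989800 + 537600 + 1482000 + 1846000 + 6729700 + 1177500 + 256000 + 1364000 + 2915000 + 669700 + 364800 = 20900800
Σ wᵢ·x = 65×47 + 370×198 + 80×168 + 300×156 + 250×284 + 120×389 + 85×75 + 80×64 + 215×62 + 145×265 + 160×37 + 165×192
  = 355085
Ratio = 20900800 / 355085 = 58.861399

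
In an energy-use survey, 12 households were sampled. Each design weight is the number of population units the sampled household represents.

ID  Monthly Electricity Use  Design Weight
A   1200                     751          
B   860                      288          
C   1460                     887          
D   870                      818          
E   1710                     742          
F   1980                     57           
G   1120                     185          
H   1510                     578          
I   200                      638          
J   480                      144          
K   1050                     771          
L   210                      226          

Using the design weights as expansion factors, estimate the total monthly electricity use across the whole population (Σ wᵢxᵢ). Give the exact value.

Weighted total = 1200×751 + 860×288 + 1460×887 + 870×818 + 1710×742 + 1980×57 + 1120×185 + 1510×578 + 200×638 + 480×144 + 1050×771 + 210×226
  = 901200 + 247680 + 1295020 + 711660 + 1268820 + 112860 + 207200 + 872780 + 127600 + 69120 + 809550 + 47460 = 6670950

6670950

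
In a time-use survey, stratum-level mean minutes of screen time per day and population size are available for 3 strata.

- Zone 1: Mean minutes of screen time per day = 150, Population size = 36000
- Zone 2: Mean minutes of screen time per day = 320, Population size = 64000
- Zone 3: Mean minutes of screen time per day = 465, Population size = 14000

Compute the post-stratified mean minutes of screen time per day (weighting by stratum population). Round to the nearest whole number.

Σ Nₕ·x̄ₕ = 150×36000 + 320×64000 + 465×14000
  = 5400000 + 20480000 + 6510000 = 32390000
Σ Nₕ = 36000 + 64000 + 14000 = 114000
Overall mean = 32390000 / 114000 = 284.12281

284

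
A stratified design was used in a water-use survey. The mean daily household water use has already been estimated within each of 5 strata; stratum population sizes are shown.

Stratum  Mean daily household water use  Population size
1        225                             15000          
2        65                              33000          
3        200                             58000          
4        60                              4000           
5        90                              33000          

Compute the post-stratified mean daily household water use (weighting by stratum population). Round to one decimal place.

Σ Nₕ·x̄ₕ = 225×15000 + 65×33000 + 200×58000 + 60×4000 + 90×33000
  = 20330000
Σ Nₕ = 15000 + 33000 + 58000 + 4000 + 33000 = 143000
Overall mean = 20330000 / 143000 = 142.16783

142.2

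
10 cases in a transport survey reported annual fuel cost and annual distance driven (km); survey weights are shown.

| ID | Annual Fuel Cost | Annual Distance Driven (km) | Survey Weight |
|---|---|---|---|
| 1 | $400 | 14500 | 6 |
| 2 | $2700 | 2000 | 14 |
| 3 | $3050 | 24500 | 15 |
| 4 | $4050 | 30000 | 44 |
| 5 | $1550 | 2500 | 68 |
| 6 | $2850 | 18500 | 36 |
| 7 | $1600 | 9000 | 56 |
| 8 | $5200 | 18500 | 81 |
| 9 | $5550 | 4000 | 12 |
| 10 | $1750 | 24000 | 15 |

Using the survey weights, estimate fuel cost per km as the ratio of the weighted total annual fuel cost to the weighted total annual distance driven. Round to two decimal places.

0.21

Σ wᵢ·y = 400×6 + 2700×14 + 3050×15 + 4050×44 + 1550×68 + 2850×36 + 1600×56 + 5200×81 + 5550×12 + 1750×15
  = 2400 + 37800 + 45750 + 178200 + 105400 + 102600 + 89600 + 421200 + 66600 + 26250 = 1075800
Σ wᵢ·x = 14500×6 + 2000×14 + 24500×15 + 30000×44 + 2500×68 + 18500×36 + 9000×56 + 18500×81 + 4000×12 + 24000×15
  = 5049000
Ratio = 1075800 / 5049000 = 0.2130719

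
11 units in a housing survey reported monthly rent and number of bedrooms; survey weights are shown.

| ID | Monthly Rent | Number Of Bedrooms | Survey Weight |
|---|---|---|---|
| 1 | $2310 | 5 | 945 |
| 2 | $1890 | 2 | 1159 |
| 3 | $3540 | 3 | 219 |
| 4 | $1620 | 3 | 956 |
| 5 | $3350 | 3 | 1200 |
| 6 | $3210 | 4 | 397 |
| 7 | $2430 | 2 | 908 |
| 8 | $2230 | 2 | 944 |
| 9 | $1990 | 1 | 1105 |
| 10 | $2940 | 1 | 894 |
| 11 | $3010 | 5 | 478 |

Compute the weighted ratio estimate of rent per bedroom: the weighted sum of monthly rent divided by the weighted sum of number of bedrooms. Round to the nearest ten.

950

Σ wᵢ·y = 2310×945 + 1890×1159 + 3540×219 + 1620×956 + 3350×1200 + 3210×397 + 2430×908 + 2230×944 + 1990×1105 + 2940×894 + 3010×478
  = 2182950 + 2190510 + 775260 + 1548720 + 4020000 + 1274370 + 2206440 + 2105120 + 2198950 + 2628360 + 1438780 = 22569460
Σ wᵢ·x = 5×945 + 2×1159 + 3×219 + 3×956 + 3×1200 + 4×397 + 2×908 + 2×944 + 1×1105 + 1×894 + 5×478
  = 4725 + 2318 + 657 + 2868 + 3600 + 1588 + 1816 + 1888 + 1105 + 894 + 2390 = 23849
Ratio = 22569460 / 23849 = 946.34827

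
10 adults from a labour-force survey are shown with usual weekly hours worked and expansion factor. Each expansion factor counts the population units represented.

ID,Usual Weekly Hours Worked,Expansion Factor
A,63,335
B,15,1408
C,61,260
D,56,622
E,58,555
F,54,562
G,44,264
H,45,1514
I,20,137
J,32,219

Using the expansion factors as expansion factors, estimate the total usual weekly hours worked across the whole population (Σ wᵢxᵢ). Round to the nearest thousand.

245000

Weighted total = 63×335 + 15×1408 + 61×260 + 56×622 + 58×555 + 54×562 + 44×264 + 45×1514 + 20×137 + 32×219
  = 21105 + 21120 + 15860 + 34832 + 32190 + 30348 + 11616 + 68130 + 2740 + 7008 = 244949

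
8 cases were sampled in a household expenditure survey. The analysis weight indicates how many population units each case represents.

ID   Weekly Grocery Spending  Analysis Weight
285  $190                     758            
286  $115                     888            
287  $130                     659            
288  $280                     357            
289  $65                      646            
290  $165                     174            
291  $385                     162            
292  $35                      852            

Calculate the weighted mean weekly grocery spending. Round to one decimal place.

132.3

Weighted sum = 190×758 + 115×888 + 130×659 + 280×357 + 65×646 + 165×174 + 385×162 + 35×852
  = 594660
Sum of weights = 4496
Weighted mean = 594660 / 4496 = 132.26423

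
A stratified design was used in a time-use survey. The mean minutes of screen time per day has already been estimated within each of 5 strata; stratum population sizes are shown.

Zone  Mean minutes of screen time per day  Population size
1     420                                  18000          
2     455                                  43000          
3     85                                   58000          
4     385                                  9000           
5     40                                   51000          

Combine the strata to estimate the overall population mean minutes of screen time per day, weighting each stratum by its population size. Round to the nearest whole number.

Σ Nₕ·x̄ₕ = 37560000
Σ Nₕ = 18000 + 43000 + 58000 + 9000 + 51000 = 179000
Overall mean = 37560000 / 179000 = 209.8324

210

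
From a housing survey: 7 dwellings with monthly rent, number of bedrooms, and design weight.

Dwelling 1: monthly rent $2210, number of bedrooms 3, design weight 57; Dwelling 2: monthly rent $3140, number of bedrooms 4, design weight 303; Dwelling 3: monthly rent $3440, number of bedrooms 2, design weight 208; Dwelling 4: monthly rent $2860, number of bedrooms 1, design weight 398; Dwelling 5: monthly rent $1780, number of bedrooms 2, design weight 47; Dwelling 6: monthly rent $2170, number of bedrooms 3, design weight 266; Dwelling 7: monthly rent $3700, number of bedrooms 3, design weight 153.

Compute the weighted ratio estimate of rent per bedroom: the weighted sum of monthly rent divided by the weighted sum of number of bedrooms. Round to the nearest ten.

Σ wᵢ·y = 2210×57 + 3140×303 + 3440×208 + 2860×398 + 1780×47 + 2170×266 + 3700×153
  = 125970 + 951420 + 715520 + 1138280 + 83660 + 577220 + 566100 = 4158170
Σ wᵢ·x = 3×57 + 4×303 + 2×208 + 1×398 + 2×47 + 3×266 + 3×153
  = 3548
Ratio = 4158170 / 3548 = 1171.9758

1170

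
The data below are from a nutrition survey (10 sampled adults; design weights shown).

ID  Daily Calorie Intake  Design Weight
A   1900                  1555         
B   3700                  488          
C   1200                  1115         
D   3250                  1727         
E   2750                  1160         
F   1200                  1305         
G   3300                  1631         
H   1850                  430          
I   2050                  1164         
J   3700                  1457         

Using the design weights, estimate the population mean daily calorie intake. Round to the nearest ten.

2530

Weighted sum = 1900×1555 + 3700×488 + 1200×1115 + 3250×1727 + 2750×1160 + 1200×1305 + 3300×1631 + 1850×430 + 2050×1164 + 3700×1457
  = 2954500 + 1805600 + 1338000 + 5612750 + 3190000 + 1566000 + 5382300 + 795500 + 2386200 + 5390900 = 30421750
Sum of weights = 1555 + 488 + 1115 + 1727 + 1160 + 1305 + 1631 + 430 + 1164 + 1457 = 12032
Weighted mean = 30421750 / 12032 = 2528.4034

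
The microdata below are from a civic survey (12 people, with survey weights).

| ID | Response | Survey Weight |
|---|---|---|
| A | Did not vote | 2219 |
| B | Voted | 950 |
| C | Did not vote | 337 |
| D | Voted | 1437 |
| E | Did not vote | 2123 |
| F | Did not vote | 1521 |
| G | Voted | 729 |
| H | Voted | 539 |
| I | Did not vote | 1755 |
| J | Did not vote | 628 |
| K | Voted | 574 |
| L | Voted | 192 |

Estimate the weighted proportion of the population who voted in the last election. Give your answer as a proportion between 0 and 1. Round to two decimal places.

Sum of weights for 'Voted' = 950 + 1437 + 729 + 539 + 574 + 192 = 4421
Total weight = 13004
Weighted proportion = 4421 / 13004 = 0.33997232

0.34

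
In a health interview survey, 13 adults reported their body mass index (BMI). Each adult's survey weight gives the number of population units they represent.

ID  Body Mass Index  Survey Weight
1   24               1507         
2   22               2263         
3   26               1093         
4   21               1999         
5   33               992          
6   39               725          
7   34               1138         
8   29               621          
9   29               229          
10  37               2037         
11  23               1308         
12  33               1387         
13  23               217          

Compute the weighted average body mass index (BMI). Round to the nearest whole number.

Weighted sum = 436919
Sum of weights = 15516
Weighted mean = 436919 / 15516 = 28.159255

28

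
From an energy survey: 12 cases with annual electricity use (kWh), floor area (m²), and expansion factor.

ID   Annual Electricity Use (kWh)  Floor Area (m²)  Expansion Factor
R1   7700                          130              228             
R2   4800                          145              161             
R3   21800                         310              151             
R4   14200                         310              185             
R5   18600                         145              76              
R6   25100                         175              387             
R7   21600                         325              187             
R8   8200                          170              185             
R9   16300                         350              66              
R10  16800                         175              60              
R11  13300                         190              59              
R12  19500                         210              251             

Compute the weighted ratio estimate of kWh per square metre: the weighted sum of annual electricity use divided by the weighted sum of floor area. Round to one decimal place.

Σ wᵢ·y = 7700×228 + 4800×161 + 21800×151 + 14200×185 + 18600×76 + 25100×387 + 21600×187 + 8200×185 + 16300×66 + 16800×60 + 13300×59 + 19500×251
  = 32893700
Σ wᵢ·x = 130×228 + 145×161 + 310×151 + 310×185 + 145×76 + 175×387 + 325×187 + 170×185 + 350×66 + 175×60 + 190×59 + 210×251
  = 425635
Ratio = 32893700 / 425635 = 77.281474

77.3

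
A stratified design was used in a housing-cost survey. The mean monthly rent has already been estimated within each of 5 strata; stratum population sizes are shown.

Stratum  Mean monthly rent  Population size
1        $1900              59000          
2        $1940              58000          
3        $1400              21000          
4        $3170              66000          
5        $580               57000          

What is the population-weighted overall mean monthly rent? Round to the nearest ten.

Σ Nₕ·x̄ₕ = 1900×59000 + 1940×58000 + 1400×21000 + 3170×66000 + 580×57000
  = 112100000 + 112520000 + 29400000 + 209220000 + 33060000 = 496300000
Σ Nₕ = 59000 + 58000 + 21000 + 66000 + 57000 = 261000
Overall mean = 496300000 / 261000 = 1901.5326

1900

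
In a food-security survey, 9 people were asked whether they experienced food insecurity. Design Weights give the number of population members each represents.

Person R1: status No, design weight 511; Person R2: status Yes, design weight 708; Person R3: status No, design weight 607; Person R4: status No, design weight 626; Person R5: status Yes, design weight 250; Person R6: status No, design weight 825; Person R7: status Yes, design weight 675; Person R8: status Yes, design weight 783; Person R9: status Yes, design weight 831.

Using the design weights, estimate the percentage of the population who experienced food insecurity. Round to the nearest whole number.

56

Sum of weights for 'Yes' = 708 + 250 + 675 + 783 + 831 = 3247
Total weight = 511 + 708 + 607 + 626 + 250 + 825 + 675 + 783 + 831 = 5816
Weighted proportion = 3247 / 5816 = 0.55828748 → 55.828748%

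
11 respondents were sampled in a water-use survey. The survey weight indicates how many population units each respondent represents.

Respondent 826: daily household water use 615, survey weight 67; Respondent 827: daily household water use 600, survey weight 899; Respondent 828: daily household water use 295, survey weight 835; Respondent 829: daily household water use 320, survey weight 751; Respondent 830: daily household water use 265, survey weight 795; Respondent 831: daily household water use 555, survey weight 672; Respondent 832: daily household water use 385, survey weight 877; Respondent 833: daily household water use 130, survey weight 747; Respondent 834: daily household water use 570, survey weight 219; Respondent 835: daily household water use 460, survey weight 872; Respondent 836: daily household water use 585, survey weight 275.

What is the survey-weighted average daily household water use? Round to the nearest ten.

Weighted sum = 615×67 + 600×899 + 295×835 + 320×751 + 265×795 + 555×672 + 385×877 + 130×747 + 570×219 + 460×872 + 585×275
  = 41205 + 539400 + 246325 + 240320 + 210675 + 372960 + 337645 + 97110 + 124830 + 401120 + 160875 = 2772465
Sum of weights = 67 + 899 + 835 + 751 + 795 + 672 + 877 + 747 + 219 + 872 + 275 = 7009
Weighted mean = 2772465 / 7009 = 395.55785

400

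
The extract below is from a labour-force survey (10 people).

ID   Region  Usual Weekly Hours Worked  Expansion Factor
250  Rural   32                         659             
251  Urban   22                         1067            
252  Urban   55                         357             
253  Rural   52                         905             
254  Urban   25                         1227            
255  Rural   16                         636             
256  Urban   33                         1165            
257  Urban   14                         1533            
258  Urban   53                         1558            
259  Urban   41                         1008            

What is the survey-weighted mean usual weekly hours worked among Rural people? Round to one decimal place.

35.6

Rural rows: 250, 253, 255
Weighted sum = 78324
Sum of weights = 2200
Weighted mean = 78324 / 2200 = 35.601818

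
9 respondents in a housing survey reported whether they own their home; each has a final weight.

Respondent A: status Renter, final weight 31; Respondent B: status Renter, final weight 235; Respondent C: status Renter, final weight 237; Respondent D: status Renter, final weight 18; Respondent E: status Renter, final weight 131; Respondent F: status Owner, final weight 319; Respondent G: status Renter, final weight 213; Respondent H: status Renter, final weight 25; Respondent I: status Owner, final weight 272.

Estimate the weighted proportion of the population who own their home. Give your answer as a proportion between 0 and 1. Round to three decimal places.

Sum of weights for 'Owner' = 319 + 272 = 591
Total weight = 31 + 235 + 237 + 18 + 131 + 319 + 213 + 25 + 272 = 1481
Weighted proportion = 591 / 1481 = 0.39905469

0.399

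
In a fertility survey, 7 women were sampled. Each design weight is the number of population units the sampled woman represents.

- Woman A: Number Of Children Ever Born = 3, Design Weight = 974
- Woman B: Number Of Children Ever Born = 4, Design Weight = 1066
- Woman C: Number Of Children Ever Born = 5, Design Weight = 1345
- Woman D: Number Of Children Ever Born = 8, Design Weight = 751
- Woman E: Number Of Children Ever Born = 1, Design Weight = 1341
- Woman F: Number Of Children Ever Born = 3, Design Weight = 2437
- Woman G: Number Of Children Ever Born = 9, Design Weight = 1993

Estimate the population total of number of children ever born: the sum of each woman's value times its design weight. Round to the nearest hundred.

Weighted total = 3×974 + 4×1066 + 5×1345 + 8×751 + 1×1341 + 3×2437 + 9×1993
  = 2922 + 4264 + 6725 + 6008 + 1341 + 7311 + 17937 = 46508

46500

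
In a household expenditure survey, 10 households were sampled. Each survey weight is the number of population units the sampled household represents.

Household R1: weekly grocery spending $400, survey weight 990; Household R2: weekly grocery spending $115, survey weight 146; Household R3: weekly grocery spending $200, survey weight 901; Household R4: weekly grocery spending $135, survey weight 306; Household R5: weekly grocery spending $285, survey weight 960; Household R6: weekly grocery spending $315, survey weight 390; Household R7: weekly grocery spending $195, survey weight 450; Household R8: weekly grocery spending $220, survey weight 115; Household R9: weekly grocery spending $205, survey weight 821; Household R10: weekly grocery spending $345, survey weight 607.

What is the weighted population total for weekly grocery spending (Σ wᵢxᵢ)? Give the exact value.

1521520

Weighted total = 400×990 + 115×146 + 200×901 + 135×306 + 285×960 + 315×390 + 195×450 + 220×115 + 205×821 + 345×607
  = 1521520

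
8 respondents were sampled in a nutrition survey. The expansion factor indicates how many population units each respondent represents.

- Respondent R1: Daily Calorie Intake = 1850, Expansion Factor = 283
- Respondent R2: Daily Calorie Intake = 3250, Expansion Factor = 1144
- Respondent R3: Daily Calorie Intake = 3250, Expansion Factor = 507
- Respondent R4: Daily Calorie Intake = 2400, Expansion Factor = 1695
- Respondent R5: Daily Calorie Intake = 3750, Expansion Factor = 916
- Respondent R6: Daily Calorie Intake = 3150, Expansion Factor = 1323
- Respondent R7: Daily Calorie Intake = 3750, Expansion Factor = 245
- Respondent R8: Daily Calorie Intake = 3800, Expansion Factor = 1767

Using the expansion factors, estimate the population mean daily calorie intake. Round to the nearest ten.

Weighted sum = 1850×283 + 3250×1144 + 3250×507 + 2400×1695 + 3750×916 + 3150×1323 + 3750×245 + 3800×1767
  = 25193100
Sum of weights = 283 + 1144 + 507 + 1695 + 916 + 1323 + 245 + 1767 = 7880
Weighted mean = 25193100 / 7880 = 3197.0939

3200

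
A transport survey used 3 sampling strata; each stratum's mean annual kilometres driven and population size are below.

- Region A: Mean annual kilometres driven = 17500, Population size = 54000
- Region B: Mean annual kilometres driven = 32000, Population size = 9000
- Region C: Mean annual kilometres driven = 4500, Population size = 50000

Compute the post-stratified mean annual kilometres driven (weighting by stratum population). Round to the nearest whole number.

Σ Nₕ·x̄ₕ = 1458000000
Σ Nₕ = 54000 + 9000 + 50000 = 113000
Overall mean = 1458000000 / 113000 = 12902.655

12903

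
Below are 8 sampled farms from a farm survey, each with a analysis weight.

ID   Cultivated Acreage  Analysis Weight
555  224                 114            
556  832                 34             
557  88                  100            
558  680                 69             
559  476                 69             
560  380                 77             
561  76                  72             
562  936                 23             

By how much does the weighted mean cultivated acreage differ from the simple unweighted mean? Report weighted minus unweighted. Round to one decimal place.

Unweighted sum = 3692
Unweighted mean = 3692 / 8 = 461.5
Weighted sum = 224×114 + 832×34 + 88×100 + 680×69 + 476×69 + 380×77 + 76×72 + 936×23
  = 25536 + 28288 + 8800 + 46920 + 32844 + 29260 + 5472 + 21528 = 198648
Sum of weights = 114 + 34 + 100 + 69 + 69 + 77 + 72 + 23 = 558
Weighted mean = 198648 / 558 = 356
Difference (weighted minus unweighted) = -105.5

-105.5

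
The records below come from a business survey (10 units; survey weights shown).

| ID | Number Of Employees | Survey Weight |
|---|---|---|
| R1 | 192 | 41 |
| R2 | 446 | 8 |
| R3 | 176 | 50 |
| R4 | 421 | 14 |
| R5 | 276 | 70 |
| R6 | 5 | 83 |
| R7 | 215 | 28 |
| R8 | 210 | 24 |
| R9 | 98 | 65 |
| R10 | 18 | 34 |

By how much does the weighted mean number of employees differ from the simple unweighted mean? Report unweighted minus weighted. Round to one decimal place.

52.4

Unweighted sum = 192 + 446 + 176 + 421 + 276 + 5 + 215 + 210 + 98 + 18 = 2057
Unweighted mean = 2057 / 10 = 205.7
Weighted sum = 192×41 + 446×8 + 176×50 + 421×14 + 276×70 + 5×83 + 215×28 + 210×24 + 98×65 + 18×34
  = 63911
Sum of weights = 41 + 8 + 50 + 14 + 70 + 83 + 28 + 24 + 65 + 34 = 417
Weighted mean = 63911 / 417 = 153.26379
Difference (unweighted minus weighted) = 52.436211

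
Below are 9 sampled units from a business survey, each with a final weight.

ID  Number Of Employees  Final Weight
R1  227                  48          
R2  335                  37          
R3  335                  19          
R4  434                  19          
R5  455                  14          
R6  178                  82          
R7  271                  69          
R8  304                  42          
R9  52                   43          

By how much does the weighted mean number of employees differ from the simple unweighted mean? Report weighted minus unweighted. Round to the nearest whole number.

Unweighted sum = 2591
Unweighted mean = 2591 / 9 = 287.88889
Weighted sum = 227×48 + 335×37 + 335×19 + 434×19 + 455×14 + 178×82 + 271×69 + 304×42 + 52×43
  = 10896 + 12395 + 6365 + 8246 + 6370 + 14596 + 18699 + 12768 + 2236 = 92571
Sum of weights = 48 + 37 + 19 + 19 + 14 + 82 + 69 + 42 + 43 = 373
Weighted mean = 92571 / 373 = 248.17962
Difference (weighted minus unweighted) = -39.709264

-40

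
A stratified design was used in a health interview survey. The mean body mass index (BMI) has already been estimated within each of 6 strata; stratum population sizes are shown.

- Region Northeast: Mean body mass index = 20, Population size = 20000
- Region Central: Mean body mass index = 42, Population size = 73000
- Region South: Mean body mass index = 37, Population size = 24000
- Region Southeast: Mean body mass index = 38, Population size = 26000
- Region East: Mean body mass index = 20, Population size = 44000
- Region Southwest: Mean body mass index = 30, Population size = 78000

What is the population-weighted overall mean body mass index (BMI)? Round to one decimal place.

32.3

Σ Nₕ·x̄ₕ = 20×20000 + 42×73000 + 37×24000 + 38×26000 + 20×44000 + 30×78000
  = 400000 + 3066000 + 888000 + 988000 + 880000 + 2340000 = 8562000
Σ Nₕ = 265000
Overall mean = 8562000 / 265000 = 32.309434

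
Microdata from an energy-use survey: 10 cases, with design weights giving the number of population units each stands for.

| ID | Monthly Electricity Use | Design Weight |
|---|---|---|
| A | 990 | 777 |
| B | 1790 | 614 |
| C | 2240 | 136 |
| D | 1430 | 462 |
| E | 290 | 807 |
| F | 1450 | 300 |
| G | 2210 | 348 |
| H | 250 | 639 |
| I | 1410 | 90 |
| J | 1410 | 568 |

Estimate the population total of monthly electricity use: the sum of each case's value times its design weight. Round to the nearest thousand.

5359000

Weighted total = 990×777 + 1790×614 + 2240×136 + 1430×462 + 290×807 + 1450×300 + 2210×348 + 250×639 + 1410×90 + 1410×568
  = 769230 + 1099060 + 304640 + 660660 + 234030 + 435000 + 769080 + 159750 + 126900 + 800880 = 5359230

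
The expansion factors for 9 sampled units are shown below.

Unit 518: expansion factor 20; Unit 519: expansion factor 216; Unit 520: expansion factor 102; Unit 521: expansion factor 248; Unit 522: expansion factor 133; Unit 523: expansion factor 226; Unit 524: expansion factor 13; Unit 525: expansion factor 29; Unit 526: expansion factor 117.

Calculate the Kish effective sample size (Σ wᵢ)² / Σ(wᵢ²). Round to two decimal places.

Σ wᵢ = 1104
Σ wᵢ² = 400 + 46656 + 10404 + 61504 + 17689 + 51076 + 169 + 841 + 13689 = 202428
n_eff = 1104² / 202428 = 1218816 / 202428 = 6.0209852

6.02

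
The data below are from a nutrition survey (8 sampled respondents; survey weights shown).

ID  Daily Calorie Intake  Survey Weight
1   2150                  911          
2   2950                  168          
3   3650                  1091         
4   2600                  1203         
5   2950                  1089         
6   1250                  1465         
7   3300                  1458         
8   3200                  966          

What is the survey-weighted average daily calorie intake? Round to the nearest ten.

Weighted sum = 2150×911 + 2950×168 + 3650×1091 + 2600×1203 + 2950×1089 + 1250×1465 + 3300×1458 + 3200×966
  = 1958650 + 495600 + 3982150 + 3127800 + 3212550 + 1831250 + 4811400 + 3091200 = 22510600
Sum of weights = 911 + 168 + 1091 + 1203 + 1089 + 1465 + 1458 + 966 = 8351
Weighted mean = 22510600 / 8351 = 2695.5574

2700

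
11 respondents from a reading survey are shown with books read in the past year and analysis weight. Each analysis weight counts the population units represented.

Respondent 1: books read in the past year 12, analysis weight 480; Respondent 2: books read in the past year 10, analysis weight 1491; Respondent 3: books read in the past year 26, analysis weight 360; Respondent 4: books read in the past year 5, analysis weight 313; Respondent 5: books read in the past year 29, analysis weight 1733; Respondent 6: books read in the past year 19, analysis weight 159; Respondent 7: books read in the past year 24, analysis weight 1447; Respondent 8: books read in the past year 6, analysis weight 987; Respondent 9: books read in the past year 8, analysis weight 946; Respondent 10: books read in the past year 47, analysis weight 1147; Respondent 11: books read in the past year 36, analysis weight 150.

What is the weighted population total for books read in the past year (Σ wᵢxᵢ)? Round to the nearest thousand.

Weighted total = 12×480 + 10×1491 + 26×360 + 5×313 + 29×1733 + 19×159 + 24×1447 + 6×987 + 8×946 + 47×1147 + 36×150
  = 5760 + 14910 + 9360 + 1565 + 50257 + 3021 + 34728 + 5922 + 7568 + 53909 + 5400 = 192400

192000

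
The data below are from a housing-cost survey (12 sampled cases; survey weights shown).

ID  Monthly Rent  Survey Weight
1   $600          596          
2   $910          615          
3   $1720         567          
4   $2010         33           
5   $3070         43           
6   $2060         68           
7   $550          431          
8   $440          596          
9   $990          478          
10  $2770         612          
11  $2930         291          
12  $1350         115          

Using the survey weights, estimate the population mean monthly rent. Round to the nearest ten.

1330

Weighted sum = 600×596 + 910×615 + 1720×567 + 2010×33 + 3070×43 + 2060×68 + 550×431 + 440×596 + 990×478 + 2770×612 + 2930×291 + 1350×115
  = 357600 + 559650 + 975240 + 66330 + 132010 + 140080 + 237050 + 262240 + 473220 + 1695240 + 852630 + 155250 = 5906540
Sum of weights = 4445
Weighted mean = 5906540 / 4445 = 1328.8054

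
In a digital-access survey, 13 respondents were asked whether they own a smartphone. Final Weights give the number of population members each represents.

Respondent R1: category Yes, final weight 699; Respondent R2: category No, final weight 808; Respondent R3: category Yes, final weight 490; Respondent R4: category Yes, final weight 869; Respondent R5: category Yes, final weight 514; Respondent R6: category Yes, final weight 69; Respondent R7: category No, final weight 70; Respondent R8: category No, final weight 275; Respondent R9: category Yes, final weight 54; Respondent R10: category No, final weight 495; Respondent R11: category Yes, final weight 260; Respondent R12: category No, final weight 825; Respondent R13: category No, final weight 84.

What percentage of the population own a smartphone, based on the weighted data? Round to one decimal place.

Sum of weights for 'Yes' = 699 + 490 + 869 + 514 + 69 + 54 + 260 = 2955
Total weight = 5512
Weighted proportion = 2955 / 5512 = 0.53610305 → 53.610305%

53.6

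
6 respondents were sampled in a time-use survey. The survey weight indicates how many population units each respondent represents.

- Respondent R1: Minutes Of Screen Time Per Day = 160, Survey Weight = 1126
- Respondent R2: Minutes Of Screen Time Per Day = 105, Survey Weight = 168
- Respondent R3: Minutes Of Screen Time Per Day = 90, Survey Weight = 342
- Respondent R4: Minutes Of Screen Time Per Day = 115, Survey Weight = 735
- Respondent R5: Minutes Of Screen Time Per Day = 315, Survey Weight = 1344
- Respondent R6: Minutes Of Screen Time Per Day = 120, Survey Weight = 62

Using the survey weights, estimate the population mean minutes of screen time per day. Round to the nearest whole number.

Weighted sum = 160×1126 + 105×168 + 90×342 + 115×735 + 315×1344 + 120×62
  = 743905
Sum of weights = 1126 + 168 + 342 + 735 + 1344 + 62 = 3777
Weighted mean = 743905 / 3777 = 196.95658

197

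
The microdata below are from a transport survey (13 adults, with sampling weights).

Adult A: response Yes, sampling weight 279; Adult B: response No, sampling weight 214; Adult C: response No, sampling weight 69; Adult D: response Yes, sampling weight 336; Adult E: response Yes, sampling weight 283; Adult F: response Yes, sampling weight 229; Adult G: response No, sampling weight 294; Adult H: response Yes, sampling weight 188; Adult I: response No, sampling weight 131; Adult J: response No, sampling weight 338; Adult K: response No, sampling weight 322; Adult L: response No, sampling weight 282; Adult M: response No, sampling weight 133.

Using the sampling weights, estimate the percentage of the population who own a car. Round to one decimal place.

Sum of weights for 'Yes' = 279 + 336 + 283 + 229 + 188 = 1315
Total weight = 3098
Weighted proportion = 1315 / 3098 = 0.4244674 → 42.44674%

42.4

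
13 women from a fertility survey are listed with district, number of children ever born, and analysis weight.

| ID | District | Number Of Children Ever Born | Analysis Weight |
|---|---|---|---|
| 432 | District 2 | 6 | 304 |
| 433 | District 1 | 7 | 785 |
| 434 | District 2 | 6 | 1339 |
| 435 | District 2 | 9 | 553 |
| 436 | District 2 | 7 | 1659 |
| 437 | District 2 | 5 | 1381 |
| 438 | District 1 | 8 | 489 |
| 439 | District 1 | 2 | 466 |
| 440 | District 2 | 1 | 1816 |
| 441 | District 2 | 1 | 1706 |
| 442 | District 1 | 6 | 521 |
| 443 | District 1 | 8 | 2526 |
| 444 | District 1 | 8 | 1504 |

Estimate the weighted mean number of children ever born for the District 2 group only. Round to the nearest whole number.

District 2 rows: 432, 434, 435, 436, 437, 440, 441
Weighted sum = 6×304 + 6×1339 + 9×553 + 7×1659 + 5×1381 + 1×1816 + 1×1706
  = 1824 + 8034 + 4977 + 11613 + 6905 + 1816 + 1706 = 36875
Sum of weights = 304 + 1339 + 553 + 1659 + 1381 + 1816 + 1706 = 8758
Weighted mean = 36875 / 8758 = 4.2104362

4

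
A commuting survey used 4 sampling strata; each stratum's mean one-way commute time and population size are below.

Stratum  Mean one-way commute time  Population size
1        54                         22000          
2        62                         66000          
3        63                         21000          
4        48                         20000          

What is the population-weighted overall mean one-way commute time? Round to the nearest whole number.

59

Σ Nₕ·x̄ₕ = 54×22000 + 62×66000 + 63×21000 + 48×20000
  = 1188000 + 4092000 + 1323000 + 960000 = 7563000
Σ Nₕ = 22000 + 66000 + 21000 + 20000 = 129000
Overall mean = 7563000 / 129000 = 58.627907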